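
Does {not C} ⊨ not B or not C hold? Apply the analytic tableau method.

Yes

Initial set: {not C; not (not B or not C)}.
not (not B or not C): α-rule — add not not B, not not C.
× closes — contains both C and not C.
All 1 branch closes.
Every branch closed, so the premises entail the conclusion.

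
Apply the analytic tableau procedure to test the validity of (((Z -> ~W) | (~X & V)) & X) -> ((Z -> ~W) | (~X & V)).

Assume the negation and expand:
Initial set: {~((((Z -> ~W) | (~X & V)) & X) -> ((Z -> ~W) | (~X & V)))}.
~((((Z -> ~W) | (~X & V)) & X) -> ((Z -> ~W) | (~X & V))): α-rule — add (((Z -> ~W) | (~X & V)) & X), ~((Z -> ~W) | (~X & V)).
(((Z -> ~W) | (~X & V)) & X): α-rule — add ((Z -> ~W) | (~X & V)), X.
~((Z -> ~W) | (~X & V)): α-rule — add ~(Z -> ~W), ~(~X & V).
~(Z -> ~W): α-rule — add Z, ~~W.
((Z -> ~W) | (~X & V)): β-rule — branch into (Z -> ~W)  //  (~X & V).
  branch 1 (add (Z -> ~W)):
    ~(~X & V): β-rule — branch into ~~X  //  ~V.
      branch 1.1 (add ~~X):
        (Z -> ~W): β-rule — branch into ~Z  //  ~W.
          branch 1.1.1 (add ~Z):
            × closes — contains both Z and ~Z.
          branch 1.1.2 (add ~W):
            × closes — contains both W and ~W.
      branch 1.2 (add ~V):
        (Z -> ~W): β-rule — branch into ~Z  //  ~W.
          branch 1.2.1 (add ~Z):
            × closes — contains both Z and ~Z.
          branch 1.2.2 (add ~W):
            × closes — contains both W and ~W.
  branch 2 (add (~X & V)):
    (~X & V): α-rule — add ~X, V.
    × closes — contains both X and ~X.
All 5 branches close.
Every branch closed, so the negation is unsatisfiable and the formula is valid.

Valid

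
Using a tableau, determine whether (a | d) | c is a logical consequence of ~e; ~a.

Initial set: {~e; ~a; ~((a | d) | c)}.
~((a | d) | c): α-rule — add ~(a | d), ~c.
~(a | d): α-rule — add ~a, ~d.
○ open, literals {a=F, c=F, d=F, e=F}.
0 branches closed, 1 open.
An open branch gives a countermodel: a=F, c=F, d=F, e=F (unmentioned atoms arbitrary); the premises hold there but the conclusion fails.

No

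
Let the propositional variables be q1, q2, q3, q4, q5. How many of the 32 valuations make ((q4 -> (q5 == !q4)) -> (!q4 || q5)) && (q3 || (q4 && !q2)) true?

14

Initial set: {(((q4 -> (q5 == !q4)) -> (!q4 || q5)) && (q3 || (q4 && !q2)))}.
(((q4 -> (q5 == !q4)) -> (!q4 || q5)) && (q3 || (q4 && !q2))): α-rule — add ((q4 -> (q5 == !q4)) -> (!q4 || q5)), (q3 || (q4 && !q2)).
((q4 -> (q5 == !q4)) -> (!q4 || q5)): β-rule — branch into !(q4 -> (q5 == !q4))  //  (!q4 || q5).
  branch 1 (add !(q4 -> (q5 == !q4))):
    !(q4 -> (q5 == !q4)): α-rule — add q4, !(q5 == !q4).
    (q3 || (q4 && !q2)): β-rule — branch into q3  //  (q4 && !q2).
      branch 1.1 (add q3):
        !(q5 == !q4): β-rule — branch into q5, !!q4  //  !q5, !q4.
          branch 1.1.1 (add q5, !!q4):
            ○ open, literals {q3=true, q4=true, q5=true}.
          branch 1.1.2 (add !q5, !q4):
            × closes — contains both q4 and !q4.
      branch 1.2 (add (q4 && !q2)):
        (q4 && !q2): α-rule — add q4, !q2.
        !(q5 == !q4): β-rule — branch into q5, !!q4  //  !q5, !q4.
          branch 1.2.1 (add q5, !!q4):
            ○ open, literals {q2=false, q4=true, q5=true}.
          branch 1.2.2 (add !q5, !q4):
            × closes — contains both q4 and !q4.
  branch 2 (add (!q4 || q5)):
    (q3 || (q4 && !q2)): β-rule — branch into q3  //  (q4 && !q2).
      branch 2.1 (add q3):
        (!q4 || q5): β-rule — branch into !q4  //  q5.
          branch 2.1.1 (add !q4):
            ○ open, literals {q3=true, q4=false}.
          branch 2.1.2 (add q5):
            ○ open, literals {q3=true, q5=true}.
      branch 2.2 (add (q4 && !q2)):
        (q4 && !q2): α-rule — add q4, !q2.
        (!q4 || q5): β-rule — branch into !q4  //  q5.
          branch 2.2.1 (add !q4):
            × closes — contains both q4 and !q4.
          branch 2.2.2 (add q5):
            ○ open, literals {q2=false, q4=true, q5=true}.
3 branches closed, 5 open.
Each open branch fixes some atoms; the unmentioned ones are free. Counting distinct full assignments: branch {q3=true, q4=true, q5=true} (q1, q2) contributes 4 new; branch {q2=false, q4=true, q5=true} (q1, q3) contributes 2 new; branch {q3=true, q4=false} (q1, q2, q5) contributes 8 new; branch {q3=true, q5=true} (q1, q2, q4) contributes 0 new; branch {q2=false, q4=true, q5=true} (q1, q3) contributes 0 new. Total: 14.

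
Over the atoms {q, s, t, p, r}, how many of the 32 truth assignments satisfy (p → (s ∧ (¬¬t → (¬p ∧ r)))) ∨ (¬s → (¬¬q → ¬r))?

30

Initial set: {((p → (s ∧ (¬¬t → (¬p ∧ r)))) ∨ (¬s → (¬¬q → ¬r)))}.
((p → (s ∧ (¬¬t → (¬p ∧ r)))) ∨ (¬s → (¬¬q → ¬r))): β-rule — branch into (p → (s ∧ (¬¬t → (¬p ∧ r))))  //  (¬s → (¬¬q → ¬r)).
  branch 1 (add (p → (s ∧ (¬¬t → (¬p ∧ r))))):
    (p → (s ∧ (¬¬t → (¬p ∧ r)))): β-rule — branch into ¬p  //  (s ∧ (¬¬t → (¬p ∧ r))).
      branch 1.1 (add ¬p):
        ○ open, literals {p=false}.
      branch 1.2 (add (s ∧ (¬¬t → (¬p ∧ r)))):
        (s ∧ (¬¬t → (¬p ∧ r))): α-rule — add s, (¬¬t → (¬p ∧ r)).
        (¬¬t → (¬p ∧ r)): β-rule — branch into ¬¬¬t  //  (¬p ∧ r).
          branch 1.2.1 (add ¬¬¬t):
            ¬¬¬t: drop double negation, giving ¬t.
            ○ open, literals {s=true, t=false}.
          branch 1.2.2 (add (¬p ∧ r)):
            (¬p ∧ r): α-rule — add ¬p, r.
            ○ open, literals {p=false, r=true, s=true}.
  branch 2 (add (¬s → (¬¬q → ¬r))):
    (¬s → (¬¬q → ¬r)): β-rule — branch into ¬¬s  //  (¬¬q → ¬r).
      branch 2.1 (add ¬¬s):
        ○ open, literals {s=true}.
      branch 2.2 (add (¬¬q → ¬r)):
        (¬¬q → ¬r): β-rule — branch into ¬¬¬q  //  ¬r.
          branch 2.2.1 (add ¬¬¬q):
            ¬¬¬q: drop double negation, giving ¬q.
            ○ open, literals {q=false}.
          branch 2.2.2 (add ¬r):
            ○ open, literals {r=false}.
0 branches closed, 6 open.
Each open branch fixes some atoms; the unmentioned ones are free. Counting distinct full assignments: branch {p=false} (q, s, t, r) contributes 16 new; branch {s=true, t=false} (q, p, r) contributes 4 new; branch {p=false, r=true, s=true} (q, t) contributes 0 new; branch {s=true} (q, t, p, r) contributes 4 new; branch {q=false} (s, t, p, r) contributes 4 new; branch {r=false} (q, s, t, p) contributes 2 new. Total: 30.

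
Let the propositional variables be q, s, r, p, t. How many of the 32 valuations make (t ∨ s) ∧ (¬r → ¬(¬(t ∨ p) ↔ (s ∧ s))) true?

18

Initial set: {((t ∨ s) ∧ (¬r → ¬(¬(t ∨ p) ↔ (s ∧ s))))}.
((t ∨ s) ∧ (¬r → ¬(¬(t ∨ p) ↔ (s ∧ s)))): α-rule — add (t ∨ s), (¬r → ¬(¬(t ∨ p) ↔ (s ∧ s))).
(t ∨ s): β-rule — branch into t  //  s.
  branch 1 (add t):
    (¬r → ¬(¬(t ∨ p) ↔ (s ∧ s))): β-rule — branch into ¬¬r  //  ¬(¬(t ∨ p) ↔ (s ∧ s)).
      branch 1.1 (add ¬¬r):
        ○ open, literals {r=1, t=1}.
      branch 1.2 (add ¬(¬(t ∨ p) ↔ (s ∧ s))):
        ¬(¬(t ∨ p) ↔ (s ∧ s)): β-rule — branch into ¬(t ∨ p), ¬(s ∧ s)  //  ¬¬(t ∨ p), (s ∧ s).
          branch 1.2.1 (add ¬(t ∨ p), ¬(s ∧ s)):
            ¬(t ∨ p): α-rule — add ¬t, ¬p.
            × closes — contains both t and ¬t.
          branch 1.2.2 (add ¬¬(t ∨ p), (s ∧ s)):
            (s ∧ s): α-rule — add s, s.
            ¬¬(t ∨ p): β-rule — branch into t  //  p.
              branch 1.2.2.1 (add t):
                ○ open, literals {s=1, t=1}.
              branch 1.2.2.2 (add p):
                ○ open, literals {p=1, s=1, t=1}.
  branch 2 (add s):
    (¬r → ¬(¬(t ∨ p) ↔ (s ∧ s))): β-rule — branch into ¬¬r  //  ¬(¬(t ∨ p) ↔ (s ∧ s)).
      branch 2.1 (add ¬¬r):
        ○ open, literals {r=1, s=1}.
      branch 2.2 (add ¬(¬(t ∨ p) ↔ (s ∧ s))):
        ¬(¬(t ∨ p) ↔ (s ∧ s)): β-rule — branch into ¬(t ∨ p), ¬(s ∧ s)  //  ¬¬(t ∨ p), (s ∧ s).
          branch 2.2.1 (add ¬(t ∨ p), ¬(s ∧ s)):
            ¬(t ∨ p): α-rule — add ¬t, ¬p.
            ¬(s ∧ s): β-rule — branch into ¬s  //  ¬s.
              branch 2.2.1.1 (add ¬s):
                × closes — contains both s and ¬s.
              branch 2.2.1.2 (add ¬s):
                × closes — contains both s and ¬s.
          branch 2.2.2 (add ¬¬(t ∨ p), (s ∧ s)):
            (s ∧ s): α-rule — add s, s.
            ¬¬(t ∨ p): β-rule — branch into t  //  p.
              branch 2.2.2.1 (add t):
                ○ open, literals {s=1, t=1}.
              branch 2.2.2.2 (add p):
                ○ open, literals {p=1, s=1}.
3 branches closed, 6 open.
Each open branch fixes some atoms; the unmentioned ones are free. Counting distinct full assignments: branch {r=1, t=1} (q, s, p) contributes 8 new; branch {s=1, t=1} (q, r, p) contributes 4 new; branch {p=1, s=1, t=1} (q, r) contributes 0 new; branch {r=1, s=1} (q, p, t) contributes 4 new; branch {s=1, t=1} (q, r, p) contributes 0 new; branch {p=1, s=1} (q, r, t) contributes 2 new. Total: 18.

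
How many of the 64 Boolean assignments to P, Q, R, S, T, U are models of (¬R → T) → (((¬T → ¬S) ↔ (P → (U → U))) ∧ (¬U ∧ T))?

32

Initial set: {((¬R → T) → (((¬T → ¬S) ↔ (P → (U → U))) ∧ (¬U ∧ T)))}.
((¬R → T) → (((¬T → ¬S) ↔ (P → (U → U))) ∧ (¬U ∧ T))): β-rule — branch into ¬(¬R → T)  //  (((¬T → ¬S) ↔ (P → (U → U))) ∧ (¬U ∧ T)).
  branch 1 (add ¬(¬R → T)):
    ¬(¬R → T): α-rule — add ¬R, ¬T.
    ○ open, literals {R=F, T=F}.
  branch 2 (add (((¬T → ¬S) ↔ (P → (U → U))) ∧ (¬U ∧ T))):
    (((¬T → ¬S) ↔ (P → (U → U))) ∧ (¬U ∧ T)): α-rule — add ((¬T → ¬S) ↔ (P → (U → U))), (¬U ∧ T).
    (¬U ∧ T): α-rule — add ¬U, T.
    ((¬T → ¬S) ↔ (P → (U → U))): β-rule — branch into (¬T → ¬S), (P → (U → U))  //  ¬(¬T → ¬S), ¬(P → (U → U)).
      branch 2.1 (add (¬T → ¬S), (P → (U → U))):
        (¬T → ¬S): β-rule — branch into ¬¬T  //  ¬S.
          branch 2.1.1 (add ¬¬T):
            (P → (U → U)): β-rule — branch into ¬P  //  (U → U).
              branch 2.1.1.1 (add ¬P):
                ○ open, literals {P=F, T=T, U=F}.
              branch 2.1.1.2 (add (U → U)):
                (U → U): β-rule — branch into ¬U  //  U.
                  branch 2.1.1.2.1 (add ¬U):
                    ○ open, literals {T=T, U=F}.
                  branch 2.1.1.2.2 (add U):
                    × closes — contains both U and ¬U.
          branch 2.1.2 (add ¬S):
            (P → (U → U)): β-rule — branch into ¬P  //  (U → U).
              branch 2.1.2.1 (add ¬P):
                ○ open, literals {P=F, S=F, T=T, U=F}.
              branch 2.1.2.2 (add (U → U)):
                (U → U): β-rule — branch into ¬U  //  U.
                  branch 2.1.2.2.1 (add ¬U):
                    ○ open, literals {S=F, T=T, U=F}.
                  branch 2.1.2.2.2 (add U):
                    × closes — contains both U and ¬U.
      branch 2.2 (add ¬(¬T → ¬S), ¬(P → (U → U))):
        ¬(¬T → ¬S): α-rule — add ¬T, ¬¬S.
        × closes — contains both T and ¬T.
3 branches closed, 5 open.
Each open branch fixes some atoms; the unmentioned ones are free. Counting distinct full assignments: branch {R=F, T=F} (P, Q, S, U) contributes 16 new; branch {P=F, T=T, U=F} (Q, R, S) contributes 8 new; branch {T=T, U=F} (P, Q, R, S) contributes 8 new; branch {P=F, S=F, T=T, U=F} (Q, R) contributes 0 new; branch {S=F, T=T, U=F} (P, Q, R) contributes 0 new. Total: 32.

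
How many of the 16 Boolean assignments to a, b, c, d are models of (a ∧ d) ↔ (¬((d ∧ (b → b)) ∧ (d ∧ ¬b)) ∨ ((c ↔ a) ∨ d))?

4

Initial set: {((a ∧ d) ↔ (¬((d ∧ (b → b)) ∧ (d ∧ ¬b)) ∨ ((c ↔ a) ∨ d)))}.
((a ∧ d) ↔ (¬((d ∧ (b → b)) ∧ (d ∧ ¬b)) ∨ ((c ↔ a) ∨ d))): β-rule — branch into (a ∧ d), (¬((d ∧ (b → b)) ∧ (d ∧ ¬b)) ∨ ((c ↔ a) ∨ d))  //  ¬(a ∧ d), ¬(¬((d ∧ (b → b)) ∧ (d ∧ ¬b)) ∨ ((c ↔ a) ∨ d)).
  branch 1 (add (a ∧ d), (¬((d ∧ (b → b)) ∧ (d ∧ ¬b)) ∨ ((c ↔ a) ∨ d))):
    (a ∧ d): α-rule — add a, d.
    (¬((d ∧ (b → b)) ∧ (d ∧ ¬b)) ∨ ((c ↔ a) ∨ d)): β-rule — branch into ¬((d ∧ (b → b)) ∧ (d ∧ ¬b))  //  ((c ↔ a) ∨ d).
      branch 1.1 (add ¬((d ∧ (b → b)) ∧ (d ∧ ¬b))):
        ¬((d ∧ (b → b)) ∧ (d ∧ ¬b)): β-rule — branch into ¬(d ∧ (b → b))  //  ¬(d ∧ ¬b).
          branch 1.1.1 (add ¬(d ∧ (b → b))):
            ¬(d ∧ (b → b)): β-rule — branch into ¬d  //  ¬(b → b).
              branch 1.1.1.1 (add ¬d):
                × closes — contains both d and ¬d.
              branch 1.1.1.2 (add ¬(b → b)):
                ¬(b → b): α-rule — add b, ¬b.
                × closes — contains both b and ¬b.
          branch 1.1.2 (add ¬(d ∧ ¬b)):
            ¬(d ∧ ¬b): β-rule — branch into ¬d  //  ¬¬b.
              branch 1.1.2.1 (add ¬d):
                × closes — contains both d and ¬d.
              branch 1.1.2.2 (add ¬¬b):
                ○ open, literals {a=T, b=T, d=T}.
      branch 1.2 (add ((c ↔ a) ∨ d)):
        ((c ↔ a) ∨ d): β-rule — branch into (c ↔ a)  //  d.
          branch 1.2.1 (add (c ↔ a)):
            (c ↔ a): β-rule — branch into c, a  //  ¬c, ¬a.
              branch 1.2.1.1 (add c, a):
                ○ open, literals {a=T, c=T, d=T}.
              branch 1.2.1.2 (add ¬c, ¬a):
                × closes — contains both a and ¬a.
          branch 1.2.2 (add d):
            ○ open, literals {a=T, d=T}.
  branch 2 (add ¬(a ∧ d), ¬(¬((d ∧ (b → b)) ∧ (d ∧ ¬b)) ∨ ((c ↔ a) ∨ d))):
    ¬(¬((d ∧ (b → b)) ∧ (d ∧ ¬b)) ∨ ((c ↔ a) ∨ d)): α-rule — add ¬¬((d ∧ (b → b)) ∧ (d ∧ ¬b)), ¬((c ↔ a) ∨ d).
    ¬¬((d ∧ (b → b)) ∧ (d ∧ ¬b)): α-rule — add (d ∧ (b → b)), (d ∧ ¬b).
    ¬((c ↔ a) ∨ d): α-rule — add ¬(c ↔ a), ¬d.
    (d ∧ (b → b)): α-rule — add d, (b → b).
    × closes — contains both d and ¬d.
5 branches closed, 3 open.
Each open branch fixes some atoms; the unmentioned ones are free. Counting distinct full assignments: branch {a=T, b=T, d=T} (c) contributes 2 new; branch {a=T, c=T, d=T} (b) contributes 1 new; branch {a=T, d=T} (b, c) contributes 1 new. Total: 4.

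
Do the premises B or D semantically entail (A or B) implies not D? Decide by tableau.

No

Initial set: {(B or D); not ((A or B) implies not D)}.
not ((A or B) implies not D): α-rule — add (A or B), not not D.
(B or D): β-rule — branch into B  //  D.
  branch 1 (add B):
    (A or B): β-rule — branch into A  //  B.
      branch 1.1 (add A):
        ○ open, literals {A=true, B=true, D=true}.
      branch 1.2 (add B):
        ○ open, literals {B=true, D=true}.
  branch 2 (add D):
    (A or B): β-rule — branch into A  //  B.
      branch 2.1 (add A):
        ○ open, literals {A=true, D=true}.
      branch 2.2 (add B):
        ○ open, literals {B=true, D=true}.
0 branches closed, 4 open.
An open branch gives a countermodel: A=true, B=true, D=true (unmentioned atoms arbitrary); the premises hold there but the conclusion fails.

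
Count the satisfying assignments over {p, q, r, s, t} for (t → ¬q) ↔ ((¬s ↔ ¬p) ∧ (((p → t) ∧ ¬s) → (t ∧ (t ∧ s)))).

Initial set: {((t → ¬q) ↔ ((¬s ↔ ¬p) ∧ (((p → t) ∧ ¬s) → (t ∧ (t ∧ s)))))}.
((t → ¬q) ↔ ((¬s ↔ ¬p) ∧ (((p → t) ∧ ¬s) → (t ∧ (t ∧ s))))): β-rule — branch into (t → ¬q), ((¬s ↔ ¬p) ∧ (((p → t) ∧ ¬s) → (t ∧ (t ∧ s))))  //  ¬(t → ¬q), ¬((¬s ↔ ¬p) ∧ (((p → t) ∧ ¬s) → (t ∧ (t ∧ s)))).
  branch 1 (add (t → ¬q), ((¬s ↔ ¬p) ∧ (((p → t) ∧ ¬s) → (t ∧ (t ∧ s))))):
    ((¬s ↔ ¬p) ∧ (((p → t) ∧ ¬s) → (t ∧ (t ∧ s)))): α-rule — add (¬s ↔ ¬p), (((p → t) ∧ ¬s) → (t ∧ (t ∧ s))).
    (t → ¬q): β-rule — branch into ¬t  //  ¬q.
      branch 1.1 (add ¬t):
        (¬s ↔ ¬p): β-rule — branch into ¬s, ¬p  //  ¬¬s, ¬¬p.
          branch 1.1.1 (add ¬s, ¬p):
            (((p → t) ∧ ¬s) → (t ∧ (t ∧ s))): β-rule — branch into ¬((p → t) ∧ ¬s)  //  (t ∧ (t ∧ s)).
              branch 1.1.1.1 (add ¬((p → t) ∧ ¬s)):
                ¬((p → t) ∧ ¬s): β-rule — branch into ¬(p → t)  //  ¬¬s.
                  branch 1.1.1.1.1 (add ¬(p → t)):
                    ¬(p → t): α-rule — add p, ¬t.
                    × closes — contains both p and ¬p.
                  branch 1.1.1.1.2 (add ¬¬s):
                    × closes — contains both s and ¬s.
              branch 1.1.1.2 (add (t ∧ (t ∧ s))):
                (t ∧ (t ∧ s)): α-rule — add t, (t ∧ s).
                × closes — contains both t and ¬t.
          branch 1.1.2 (add ¬¬s, ¬¬p):
            (((p → t) ∧ ¬s) → (t ∧ (t ∧ s))): β-rule — branch into ¬((p → t) ∧ ¬s)  //  (t ∧ (t ∧ s)).
              branch 1.1.2.1 (add ¬((p → t) ∧ ¬s)):
                ¬((p → t) ∧ ¬s): β-rule — branch into ¬(p → t)  //  ¬¬s.
                  branch 1.1.2.1.1 (add ¬(p → t)):
                    ¬(p → t): α-rule — add p, ¬t.
                    ○ open, literals {p=T, s=T, t=F}.
                  branch 1.1.2.1.2 (add ¬¬s):
                    ○ open, literals {p=T, s=T, t=F}.
              branch 1.1.2.2 (add (t ∧ (t ∧ s))):
                (t ∧ (t ∧ s)): α-rule — add t, (t ∧ s).
                × closes — contains both t and ¬t.
      branch 1.2 (add ¬q):
        (¬s ↔ ¬p): β-rule — branch into ¬s, ¬p  //  ¬¬s, ¬¬p.
          branch 1.2.1 (add ¬s, ¬p):
            (((p → t) ∧ ¬s) → (t ∧ (t ∧ s))): β-rule — branch into ¬((p → t) ∧ ¬s)  //  (t ∧ (t ∧ s)).
              branch 1.2.1.1 (add ¬((p → t) ∧ ¬s)):
                ¬((p → t) ∧ ¬s): β-rule — branch into ¬(p → t)  //  ¬¬s.
                  branch 1.2.1.1.1 (add ¬(p → t)):
                    ¬(p → t): α-rule — add p, ¬t.
                    × closes — contains both p and ¬p.
                  branch 1.2.1.1.2 (add ¬¬s):
                    × closes — contains both s and ¬s.
              branch 1.2.1.2 (add (t ∧ (t ∧ s))):
                (t ∧ (t ∧ s)): α-rule — add t, (t ∧ s).
                (t ∧ s): α-rule — add t, s.
                × closes — contains both s and ¬s.
          branch 1.2.2 (add ¬¬s, ¬¬p):
            (((p → t) ∧ ¬s) → (t ∧ (t ∧ s))): β-rule — branch into ¬((p → t) ∧ ¬s)  //  (t ∧ (t ∧ s)).
              branch 1.2.2.1 (add ¬((p → t) ∧ ¬s)):
                ¬((p → t) ∧ ¬s): β-rule — branch into ¬(p → t)  //  ¬¬s.
                  branch 1.2.2.1.1 (add ¬(p → t)):
                    ¬(p → t): α-rule — add p, ¬t.
                    ○ open, literals {p=T, q=F, s=T, t=F}.
                  branch 1.2.2.1.2 (add ¬¬s):
                    ○ open, literals {p=T, q=F, s=T}.
              branch 1.2.2.2 (add (t ∧ (t ∧ s))):
                (t ∧ (t ∧ s)): α-rule — add t, (t ∧ s).
                (t ∧ s): α-rule — add t, s.
                ○ open, literals {p=T, q=F, s=T, t=T}.
  branch 2 (add ¬(t → ¬q), ¬((¬s ↔ ¬p) ∧ (((p → t) ∧ ¬s) → (t ∧ (t ∧ s))))):
    ¬(t → ¬q): α-rule — add t, ¬¬q.
    ¬((¬s ↔ ¬p) ∧ (((p → t) ∧ ¬s) → (t ∧ (t ∧ s)))): β-rule — branch into ¬(¬s ↔ ¬p)  //  ¬(((p → t) ∧ ¬s) → (t ∧ (t ∧ s))).
      branch 2.1 (add ¬(¬s ↔ ¬p)):
        ¬(¬s ↔ ¬p): β-rule — branch into ¬s, ¬¬p  //  ¬¬s, ¬p.
          branch 2.1.1 (add ¬s, ¬¬p):
            ○ open, literals {p=T, q=T, s=F, t=T}.
          branch 2.1.2 (add ¬¬s, ¬p):
            ○ open, literals {p=F, q=T, s=T, t=T}.
      branch 2.2 (add ¬(((p → t) ∧ ¬s) → (t ∧ (t ∧ s)))):
        ¬(((p → t) ∧ ¬s) → (t ∧ (t ∧ s))): α-rule — add ((p → t) ∧ ¬s), ¬(t ∧ (t ∧ s)).
        ((p → t) ∧ ¬s): α-rule — add (p → t), ¬s.
        ¬(t ∧ (t ∧ s)): β-rule — branch into ¬t  //  ¬(t ∧ s).
          branch 2.2.1 (add ¬t):
            × closes — contains both t and ¬t.
          branch 2.2.2 (add ¬(t ∧ s)):
            (p → t): β-rule — branch into ¬p  //  t.
              branch 2.2.2.1 (add ¬p):
                ¬(t ∧ s): β-rule — branch into ¬t  //  ¬s.
                  branch 2.2.2.1.1 (add ¬t):
                    × closes — contains both t and ¬t.
                  branch 2.2.2.1.2 (add ¬s):
                    ○ open, literals {p=F, q=T, s=F, t=T}.
              branch 2.2.2.2 (add t):
                ¬(t ∧ s): β-rule — branch into ¬t  //  ¬s.
                  branch 2.2.2.2.1 (add ¬t):
                    × closes — contains both t and ¬t.
                  branch 2.2.2.2.2 (add ¬s):
                    ○ open, literals {q=T, s=F, t=T}.
10 branches closed, 9 open.
Each open branch fixes some atoms; the unmentioned ones are free. Counting distinct full assignments: branch {p=T, s=T, t=F} (q, r) contributes 4 new; branch {p=T, s=T, t=F} (q, r) contributes 0 new; branch {p=T, q=F, s=T, t=F} (r) contributes 0 new; branch {p=T, q=F, s=T} (r, t) contributes 2 new; branch {p=T, q=F, s=T, t=T} (r) contributes 0 new; branch {p=T, q=T, s=F, t=T} (r) contributes 2 new; branch {p=F, q=T, s=T, t=T} (r) contributes 2 new; branch {p=F, q=T, s=F, t=T} (r) contributes 2 new; branch {q=T, s=F, t=T} (p, r) contributes 0 new. Total: 12.

12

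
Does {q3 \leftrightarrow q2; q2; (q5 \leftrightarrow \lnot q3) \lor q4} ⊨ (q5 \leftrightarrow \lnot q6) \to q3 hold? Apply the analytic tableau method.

Initial set: {T (q3 \leftrightarrow q2); T q2; T ((q5 \leftrightarrow \lnot q3) \lor q4); F ((q5 \leftrightarrow \lnot q6) \to q3)}.
F ((q5 \leftrightarrow \lnot q6) \to q3): α-rule — add T (q5 \leftrightarrow \lnot q6), F q3.
T (q3 \leftrightarrow q2): β-rule — branch into T q3, T q2  //  F q3, F q2.
  branch 1 (add T q3, T q2):
    × closes — contains both q3 and \lnot q3.
  branch 2 (add F q3, F q2):
    × closes — contains both q2 and \lnot q2.
All 2 branches close.
Every branch closed, so the premises entail the conclusion.

Yes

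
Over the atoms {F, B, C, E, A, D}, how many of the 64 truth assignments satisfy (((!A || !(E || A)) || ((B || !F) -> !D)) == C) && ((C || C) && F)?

14

Initial set: {((((!A || !(E || A)) || ((B || !F) -> !D)) == C) && ((C || C) && F))}.
((((!A || !(E || A)) || ((B || !F) -> !D)) == C) && ((C || C) && F)): α-rule — add (((!A || !(E || A)) || ((B || !F) -> !D)) == C), ((C || C) && F).
((C || C) && F): α-rule — add (C || C), F.
(((!A || !(E || A)) || ((B || !F) -> !D)) == C): β-rule — branch into ((!A || !(E || A)) || ((B || !F) -> !D)), C  //  !((!A || !(E || A)) || ((B || !F) -> !D)), !C.
  branch 1 (add ((!A || !(E || A)) || ((B || !F) -> !D)), C):
    (C || C): β-rule — branch into C  //  C.
      branch 1.1 (add C):
        ((!A || !(E || A)) || ((B || !F) -> !D)): β-rule — branch into (!A || !(E || A))  //  ((B || !F) -> !D).
          branch 1.1.1 (add (!A || !(E || A))):
            (!A || !(E || A)): β-rule — branch into !A  //  !(E || A).
              branch 1.1.1.1 (add !A):
                ○ open, literals {A=F, C=T, F=T}.
              branch 1.1.1.2 (add !(E || A)):
                !(E || A): α-rule — add !E, !A.
                ○ open, literals {A=F, C=T, E=F, F=T}.
          branch 1.1.2 (add ((B || !F) -> !D)):
            ((B || !F) -> !D): β-rule — branch into !(B || !F)  //  !D.
              branch 1.1.2.1 (add !(B || !F)):
                !(B || !F): α-rule — add !B, !!F.
                ○ open, literals {B=F, C=T, F=T}.
              branch 1.1.2.2 (add !D):
                ○ open, literals {C=T, D=F, F=T}.
      branch 1.2 (add C):
        ((!A || !(E || A)) || ((B || !F) -> !D)): β-rule — branch into (!A || !(E || A))  //  ((B || !F) -> !D).
          branch 1.2.1 (add (!A || !(E || A))):
            (!A || !(E || A)): β-rule — branch into !A  //  !(E || A).
              branch 1.2.1.1 (add !A):
                ○ open, literals {A=F, C=T, F=T}.
              branch 1.2.1.2 (add !(E || A)):
                !(E || A): α-rule — add !E, !A.
                ○ open, literals {A=F, C=T, E=F, F=T}.
          branch 1.2.2 (add ((B || !F) -> !D)):
            ((B || !F) -> !D): β-rule — branch into !(B || !F)  //  !D.
              branch 1.2.2.1 (add !(B || !F)):
                !(B || !F): α-rule — add !B, !!F.
                ○ open, literals {B=F, C=T, F=T}.
              branch 1.2.2.2 (add !D):
                ○ open, literals {C=T, D=F, F=T}.
  branch 2 (add !((!A || !(E || A)) || ((B || !F) -> !D)), !C):
    !((!A || !(E || A)) || ((B || !F) -> !D)): α-rule — add !(!A || !(E || A)), !((B || !F) -> !D).
    !(!A || !(E || A)): α-rule — add !!A, !!(E || A).
    !((B || !F) -> !D): α-rule — add (B || !F), !!D.
    (C || C): β-rule — branch into C  //  C.
      branch 2.1 (add C):
        × closes — contains both C and !C.
      branch 2.2 (add C):
        × closes — contains both C and !C.
2 branches closed, 8 open.
Each open branch fixes some atoms; the unmentioned ones are free. Counting distinct full assignments: branch {A=F, C=T, F=T} (B, E, D) contributes 8 new; branch {A=F, C=T, E=F, F=T} (B, D) contributes 0 new; branch {B=F, C=T, F=T} (E, A, D) contributes 4 new; branch {C=T, D=F, F=T} (B, E, A) contributes 2 new; branch {A=F, C=T, F=T} (B, E, D) contributes 0 new; branch {A=F, C=T, E=F, F=T} (B, D) contributes 0 new; branch {B=F, C=T, F=T} (E, A, D) contributes 0 new; branch {C=T, D=F, F=T} (B, E, A) contributes 0 new. Total: 14.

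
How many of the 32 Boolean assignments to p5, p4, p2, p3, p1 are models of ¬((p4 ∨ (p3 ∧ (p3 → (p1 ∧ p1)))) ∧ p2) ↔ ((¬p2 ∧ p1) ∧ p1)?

18

Initial set: {(¬((p4 ∨ (p3 ∧ (p3 → (p1 ∧ p1)))) ∧ p2) ↔ ((¬p2 ∧ p1) ∧ p1))}.
(¬((p4 ∨ (p3 ∧ (p3 → (p1 ∧ p1)))) ∧ p2) ↔ ((¬p2 ∧ p1) ∧ p1)): β-rule — branch into ¬((p4 ∨ (p3 ∧ (p3 → (p1 ∧ p1)))) ∧ p2), ((¬p2 ∧ p1) ∧ p1)  //  ¬¬((p4 ∨ (p3 ∧ (p3 → (p1 ∧ p1)))) ∧ p2), ¬((¬p2 ∧ p1) ∧ p1).
  branch 1 (add ¬((p4 ∨ (p3 ∧ (p3 → (p1 ∧ p1)))) ∧ p2), ((¬p2 ∧ p1) ∧ p1)):
    ((¬p2 ∧ p1) ∧ p1): α-rule — add (¬p2 ∧ p1), p1.
    (¬p2 ∧ p1): α-rule — add ¬p2, p1.
    ¬((p4 ∨ (p3 ∧ (p3 → (p1 ∧ p1)))) ∧ p2): β-rule — branch into ¬(p4 ∨ (p3 ∧ (p3 → (p1 ∧ p1))))  //  ¬p2.
      branch 1.1 (add ¬(p4 ∨ (p3 ∧ (p3 → (p1 ∧ p1))))):
        ¬(p4 ∨ (p3 ∧ (p3 → (p1 ∧ p1)))): α-rule — add ¬p4, ¬(p3 ∧ (p3 → (p1 ∧ p1))).
        ¬(p3 ∧ (p3 → (p1 ∧ p1))): β-rule — branch into ¬p3  //  ¬(p3 → (p1 ∧ p1)).
          branch 1.1.1 (add ¬p3):
            ○ open, literals {p1=true, p2=false, p3=false, p4=false}.
          branch 1.1.2 (add ¬(p3 → (p1 ∧ p1))):
            ¬(p3 → (p1 ∧ p1)): α-rule — add p3, ¬(p1 ∧ p1).
            ¬(p1 ∧ p1): β-rule — branch into ¬p1  //  ¬p1.
              branch 1.1.2.1 (add ¬p1):
                × closes — contains both p1 and ¬p1.
              branch 1.1.2.2 (add ¬p1):
                × closes — contains both p1 and ¬p1.
      branch 1.2 (add ¬p2):
        ○ open, literals {p1=true, p2=false}.
  branch 2 (add ¬¬((p4 ∨ (p3 ∧ (p3 → (p1 ∧ p1)))) ∧ p2), ¬((¬p2 ∧ p1) ∧ p1)):
    ¬¬((p4 ∨ (p3 ∧ (p3 → (p1 ∧ p1)))) ∧ p2): α-rule — add (p4 ∨ (p3 ∧ (p3 → (p1 ∧ p1)))), p2.
    ¬((¬p2 ∧ p1) ∧ p1): β-rule — branch into ¬(¬p2 ∧ p1)  //  ¬p1.
      branch 2.1 (add ¬(¬p2 ∧ p1)):
        (p4 ∨ (p3 ∧ (p3 → (p1 ∧ p1)))): β-rule — branch into p4  //  (p3 ∧ (p3 → (p1 ∧ p1))).
          branch 2.1.1 (add p4):
            ¬(¬p2 ∧ p1): β-rule — branch into ¬¬p2  //  ¬p1.
              branch 2.1.1.1 (add ¬¬p2):
                ○ open, literals {p2=true, p4=true}.
              branch 2.1.1.2 (add ¬p1):
                ○ open, literals {p1=false, p2=true, p4=true}.
          branch 2.1.2 (add (p3 ∧ (p3 → (p1 ∧ p1)))):
            (p3 ∧ (p3 → (p1 ∧ p1))): α-rule — add p3, (p3 → (p1 ∧ p1)).
            ¬(¬p2 ∧ p1): β-rule — branch into ¬¬p2  //  ¬p1.
              branch 2.1.2.1 (add ¬¬p2):
                (p3 → (p1 ∧ p1)): β-rule — branch into ¬p3  //  (p1 ∧ p1).
                  branch 2.1.2.1.1 (add ¬p3):
                    × closes — contains both p3 and ¬p3.
                  branch 2.1.2.1.2 (add (p1 ∧ p1)):
                    (p1 ∧ p1): α-rule — add p1, p1.
                    ○ open, literals {p1=true, p2=true, p3=true}.
              branch 2.1.2.2 (add ¬p1):
                (p3 → (p1 ∧ p1)): β-rule — branch into ¬p3  //  (p1 ∧ p1).
                  branch 2.1.2.2.1 (add ¬p3):
                    × closes — contains both p3 and ¬p3.
                  branch 2.1.2.2.2 (add (p1 ∧ p1)):
                    (p1 ∧ p1): α-rule — add p1, p1.
                    × closes — contains both p1 and ¬p1.
      branch 2.2 (add ¬p1):
        (p4 ∨ (p3 ∧ (p3 → (p1 ∧ p1)))): β-rule — branch into p4  //  (p3 ∧ (p3 → (p1 ∧ p1))).
          branch 2.2.1 (add p4):
            ○ open, literals {p1=false, p2=true, p4=true}.
          branch 2.2.2 (add (p3 ∧ (p3 → (p1 ∧ p1)))):
            (p3 ∧ (p3 → (p1 ∧ p1))): α-rule — add p3, (p3 → (p1 ∧ p1)).
            (p3 → (p1 ∧ p1)): β-rule — branch into ¬p3  //  (p1 ∧ p1).
              branch 2.2.2.1 (add ¬p3):
                × closes — contains both p3 and ¬p3.
              branch 2.2.2.2 (add (p1 ∧ p1)):
                (p1 ∧ p1): α-rule — add p1, p1.
                × closes — contains both p1 and ¬p1.
7 branches closed, 6 open.
Each open branch fixes some atoms; the unmentioned ones are free. Counting distinct full assignments: branch {p1=true, p2=false, p3=false, p4=false} (p5) contributes 2 new; branch {p1=true, p2=false} (p5, p4, p3) contributes 6 new; branch {p2=true, p4=true} (p5, p3, p1) contributes 8 new; branch {p1=false, p2=true, p4=true} (p5, p3) contributes 0 new; branch {p1=true, p2=true, p3=true} (p5, p4) contributes 2 new; branch {p1=false, p2=true, p4=true} (p5, p3) contributes 0 new. Total: 18.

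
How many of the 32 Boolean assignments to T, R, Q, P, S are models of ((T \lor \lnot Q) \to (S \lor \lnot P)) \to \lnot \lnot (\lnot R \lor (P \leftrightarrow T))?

Initial set: {(((T \lor \lnot Q) \to (S \lor \lnot P)) \to \lnot \lnot (\lnot R \lor (P \leftrightarrow T)))}.
(((T \lor \lnot Q) \to (S \lor \lnot P)) \to \lnot \lnot (\lnot R \lor (P \leftrightarrow T))): β-rule — branch into \lnot ((T \lor \lnot Q) \to (S \lor \lnot P))  //  \lnot \lnot (\lnot R \lor (P \leftrightarrow T)).
  branch 1 (add \lnot ((T \lor \lnot Q) \to (S \lor \lnot P))):
    \lnot ((T \lor \lnot Q) \to (S \lor \lnot P)): α-rule — add (T \lor \lnot Q), \lnot (S \lor \lnot P).
    \lnot (S \lor \lnot P): α-rule — add \lnot S, \lnot \lnot P.
    (T \lor \lnot Q): β-rule — branch into T  //  \lnot Q.
      branch 1.1 (add T):
        ○ open, literals {P=1, S=0, T=1}.
      branch 1.2 (add \lnot Q):
        ○ open, literals {P=1, Q=0, S=0}.
  branch 2 (add \lnot \lnot (\lnot R \lor (P \leftrightarrow T))):
    \lnot \lnot (\lnot R \lor (P \leftrightarrow T)): drop double negation, giving (\lnot R \lor (P \leftrightarrow T)).
    (\lnot R \lor (P \leftrightarrow T)): β-rule — branch into \lnot R  //  (P \leftrightarrow T).
      branch 2.1 (add \lnot R):
        ○ open, literals {R=0}.
      branch 2.2 (add (P \leftrightarrow T)):
        (P \leftrightarrow T): β-rule — branch into P, T  //  \lnot P, \lnot T.
          branch 2.2.1 (add P, T):
            ○ open, literals {P=1, T=1}.
          branch 2.2.2 (add \lnot P, \lnot T):
            ○ open, literals {P=0, T=0}.
0 branches closed, 5 open.
Each open branch fixes some atoms; the unmentioned ones are free. Counting distinct full assignments: branch {P=1, S=0, T=1} (R, Q) contributes 4 new; branch {P=1, Q=0, S=0} (T, R) contributes 2 new; branch {R=0} (T, Q, P, S) contributes 13 new; branch {P=1, T=1} (R, Q, S) contributes 2 new; branch {P=0, T=0} (R, Q, S) contributes 4 new. Total: 25.

25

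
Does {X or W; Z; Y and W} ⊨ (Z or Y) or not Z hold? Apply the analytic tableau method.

Initial set: {T (X or W); T Z; T (Y and W); F ((Z or Y) or not Z)}.
T (Y and W): α-rule — add T Y, T W.
F ((Z or Y) or not Z): α-rule — add F (Z or Y), F not Z.
F (Z or Y): α-rule — add F Z, F Y.
× closes — contains both Z and not Z.
All 1 branch closes.
Every branch closed, so the premises entail the conclusion.

Yes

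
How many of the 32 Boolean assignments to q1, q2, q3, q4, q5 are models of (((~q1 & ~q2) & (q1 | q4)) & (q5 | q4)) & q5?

Initial set: {((((~q1 & ~q2) & (q1 | q4)) & (q5 | q4)) & q5)}.
((((~q1 & ~q2) & (q1 | q4)) & (q5 | q4)) & q5): α-rule — add (((~q1 & ~q2) & (q1 | q4)) & (q5 | q4)), q5.
(((~q1 & ~q2) & (q1 | q4)) & (q5 | q4)): α-rule — add ((~q1 & ~q2) & (q1 | q4)), (q5 | q4).
((~q1 & ~q2) & (q1 | q4)): α-rule — add (~q1 & ~q2), (q1 | q4).
(~q1 & ~q2): α-rule — add ~q1, ~q2.
(q5 | q4): β-rule — branch into q5  //  q4.
  branch 1 (add q5):
    (q1 | q4): β-rule — branch into q1  //  q4.
      branch 1.1 (add q1):
        × closes — contains both q1 and ~q1.
      branch 1.2 (add q4):
        ○ open, literals {q1=false, q2=false, q4=true, q5=true}.
  branch 2 (add q4):
    (q1 | q4): β-rule — branch into q1  //  q4.
      branch 2.1 (add q1):
        × closes — contains both q1 and ~q1.
      branch 2.2 (add q4):
        ○ open, literals {q1=false, q2=false, q4=true, q5=true}.
2 branches closed, 2 open.
Each open branch fixes some atoms; the unmentioned ones are free. Counting distinct full assignments: branch {q1=false, q2=false, q4=true, q5=true} (q3) contributes 2 new; branch {q1=false, q2=false, q4=true, q5=true} (q3) contributes 0 new. Total: 2.

2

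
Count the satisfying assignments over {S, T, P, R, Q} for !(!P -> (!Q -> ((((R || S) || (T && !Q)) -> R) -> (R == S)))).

2

Initial set: {!(!P -> (!Q -> ((((R || S) || (T && !Q)) -> R) -> (R == S))))}.
!(!P -> (!Q -> ((((R || S) || (T && !Q)) -> R) -> (R == S)))): α-rule — add !P, !(!Q -> ((((R || S) || (T && !Q)) -> R) -> (R == S))).
!(!Q -> ((((R || S) || (T && !Q)) -> R) -> (R == S))): α-rule — add !Q, !((((R || S) || (T && !Q)) -> R) -> (R == S)).
!((((R || S) || (T && !Q)) -> R) -> (R == S)): α-rule — add (((R || S) || (T && !Q)) -> R), !(R == S).
(((R || S) || (T && !Q)) -> R): β-rule — branch into !((R || S) || (T && !Q))  //  R.
  branch 1 (add !((R || S) || (T && !Q))):
    !((R || S) || (T && !Q)): α-rule — add !(R || S), !(T && !Q).
    !(R || S): α-rule — add !R, !S.
    !(R == S): β-rule — branch into R, !S  //  !R, S.
      branch 1.1 (add R, !S):
        × closes — contains both R and !R.
      branch 1.2 (add !R, S):
        × closes — contains both S and !S.
  branch 2 (add R):
    !(R == S): β-rule — branch into R, !S  //  !R, S.
      branch 2.1 (add R, !S):
        ○ open, literals {P=false, Q=false, R=true, S=false}.
      branch 2.2 (add !R, S):
        × closes — contains both R and !R.
3 branches closed, 1 open.
Each open branch fixes some atoms; the unmentioned ones are free. Counting distinct full assignments: branch {P=false, Q=false, R=true, S=false} (T) contributes 2 new. Total: 2.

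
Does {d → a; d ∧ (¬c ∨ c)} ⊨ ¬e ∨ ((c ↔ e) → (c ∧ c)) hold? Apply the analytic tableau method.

Yes

Initial set: {(d → a); (d ∧ (¬c ∨ c)); ¬(¬e ∨ ((c ↔ e) → (c ∧ c)))}.
(d ∧ (¬c ∨ c)): α-rule — add d, (¬c ∨ c).
¬(¬e ∨ ((c ↔ e) → (c ∧ c))): α-rule — add ¬¬e, ¬((c ↔ e) → (c ∧ c)).
¬((c ↔ e) → (c ∧ c)): α-rule — add (c ↔ e), ¬(c ∧ c).
(d → a): β-rule — branch into ¬d  //  a.
  branch 1 (add ¬d):
    × closes — contains both d and ¬d.
  branch 2 (add a):
    (¬c ∨ c): β-rule — branch into ¬c  //  c.
      branch 2.1 (add ¬c):
        (c ↔ e): β-rule — branch into c, e  //  ¬c, ¬e.
          branch 2.1.1 (add c, e):
            × closes — contains both c and ¬c.
          branch 2.1.2 (add ¬c, ¬e):
            × closes — contains both e and ¬e.
      branch 2.2 (add c):
        (c ↔ e): β-rule — branch into c, e  //  ¬c, ¬e.
          branch 2.2.1 (add c, e):
            ¬(c ∧ c): β-rule — branch into ¬c  //  ¬c.
              branch 2.2.1.1 (add ¬c):
                × closes — contains both c and ¬c.
              branch 2.2.1.2 (add ¬c):
                × closes — contains both c and ¬c.
          branch 2.2.2 (add ¬c, ¬e):
            × closes — contains both c and ¬c.
All 6 branches close.
Every branch closed, so the premises entail the conclusion.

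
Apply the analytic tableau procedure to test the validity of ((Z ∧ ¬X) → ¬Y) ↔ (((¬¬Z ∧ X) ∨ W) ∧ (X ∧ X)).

Assume the negation and expand:
Initial set: {¬(((Z ∧ ¬X) → ¬Y) ↔ (((¬¬Z ∧ X) ∨ W) ∧ (X ∧ X)))}.
¬(((Z ∧ ¬X) → ¬Y) ↔ (((¬¬Z ∧ X) ∨ W) ∧ (X ∧ X))): β-rule — branch into ((Z ∧ ¬X) → ¬Y), ¬(((¬¬Z ∧ X) ∨ W) ∧ (X ∧ X))  //  ¬((Z ∧ ¬X) → ¬Y), (((¬¬Z ∧ X) ∨ W) ∧ (X ∧ X)).
  branch 1 (add ((Z ∧ ¬X) → ¬Y), ¬(((¬¬Z ∧ X) ∨ W) ∧ (X ∧ X))):
    ((Z ∧ ¬X) → ¬Y): β-rule — branch into ¬(Z ∧ ¬X)  //  ¬Y.
      branch 1.1 (add ¬(Z ∧ ¬X)):
        ¬(((¬¬Z ∧ X) ∨ W) ∧ (X ∧ X)): β-rule — branch into ¬((¬¬Z ∧ X) ∨ W)  //  ¬(X ∧ X).
          branch 1.1.1 (add ¬((¬¬Z ∧ X) ∨ W)):
            ¬((¬¬Z ∧ X) ∨ W): α-rule — add ¬(¬¬Z ∧ X), ¬W.
            ¬(Z ∧ ¬X): β-rule — branch into ¬Z  //  ¬¬X.
              branch 1.1.1.1 (add ¬Z):
                ¬(¬¬Z ∧ X): β-rule — branch into ¬¬¬Z  //  ¬X.
                  branch 1.1.1.1.1 (add ¬¬¬Z):
                    ¬¬¬Z: drop double negation, giving ¬Z.
                    ○ open, literals {W=0, Z=0}.
                  branch 1.1.1.1.2 (add ¬X):
                    ○ open, literals {W=0, X=0, Z=0}.
              branch 1.1.1.2 (add ¬¬X):
                ¬(¬¬Z ∧ X): β-rule — branch into ¬¬¬Z  //  ¬X.
                  branch 1.1.1.2.1 (add ¬¬¬Z):
                    ¬¬¬Z: drop double negation, giving ¬Z.
                    ○ open, literals {W=0, X=1, Z=0}.
                  branch 1.1.1.2.2 (add ¬X):
                    × closes — contains both X and ¬X.
          branch 1.1.2 (add ¬(X ∧ X)):
            ¬(Z ∧ ¬X): β-rule — branch into ¬Z  //  ¬¬X.
              branch 1.1.2.1 (add ¬Z):
                ¬(X ∧ X): β-rule — branch into ¬X  //  ¬X.
                  branch 1.1.2.1.1 (add ¬X):
                    ○ open, literals {X=0, Z=0}.
                  branch 1.1.2.1.2 (add ¬X):
                    ○ open, literals {X=0, Z=0}.
              branch 1.1.2.2 (add ¬¬X):
                ¬(X ∧ X): β-rule — branch into ¬X  //  ¬X.
                  branch 1.1.2.2.1 (add ¬X):
                    × closes — contains both X and ¬X.
                  branch 1.1.2.2.2 (add ¬X):
                    × closes — contains both X and ¬X.
      branch 1.2 (add ¬Y):
        ¬(((¬¬Z ∧ X) ∨ W) ∧ (X ∧ X)): β-rule — branch into ¬((¬¬Z ∧ X) ∨ W)  //  ¬(X ∧ X).
          branch 1.2.1 (add ¬((¬¬Z ∧ X) ∨ W)):
            ¬((¬¬Z ∧ X) ∨ W): α-rule — add ¬(¬¬Z ∧ X), ¬W.
            ¬(¬¬Z ∧ X): β-rule — branch into ¬¬¬Z  //  ¬X.
              branch 1.2.1.1 (add ¬¬¬Z):
                ¬¬¬Z: drop double negation, giving ¬Z.
                ○ open, literals {W=0, Y=0, Z=0}.
              branch 1.2.1.2 (add ¬X):
                ○ open, literals {W=0, X=0, Y=0}.
          branch 1.2.2 (add ¬(X ∧ X)):
            ¬(X ∧ X): β-rule — branch into ¬X  //  ¬X.
              branch 1.2.2.1 (add ¬X):
                ○ open, literals {X=0, Y=0}.
              branch 1.2.2.2 (add ¬X):
                ○ open, literals {X=0, Y=0}.
  branch 2 (add ¬((Z ∧ ¬X) → ¬Y), (((¬¬Z ∧ X) ∨ W) ∧ (X ∧ X))):
    ¬((Z ∧ ¬X) → ¬Y): α-rule — add (Z ∧ ¬X), ¬¬Y.
    (((¬¬Z ∧ X) ∨ W) ∧ (X ∧ X)): α-rule — add ((¬¬Z ∧ X) ∨ W), (X ∧ X).
    (Z ∧ ¬X): α-rule — add Z, ¬X.
    (X ∧ X): α-rule — add X, X.
    × closes — contains both X and ¬X.
4 branches closed, 9 open.
An open branch gives a countermodel: W=0, Z=0 (unmentioned atoms arbitrary); under it the original formula is false.

Not valid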